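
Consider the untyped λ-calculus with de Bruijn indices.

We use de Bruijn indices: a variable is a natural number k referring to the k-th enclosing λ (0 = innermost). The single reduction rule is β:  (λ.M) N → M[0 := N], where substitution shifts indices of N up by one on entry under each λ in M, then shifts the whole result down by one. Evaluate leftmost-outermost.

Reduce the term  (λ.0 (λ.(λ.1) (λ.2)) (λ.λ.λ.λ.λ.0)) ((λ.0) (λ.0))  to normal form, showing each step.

  start: (λ.0 (λ.(λ.1) (λ.2)) (λ.λ.λ.λ.λ.0)) ((λ.0) (λ.0))
  step 1: (λ.0) (λ.0) (λ.(λ.1) (λ.(λ.0) (λ.0))) (λ.λ.λ.λ.λ.0)
  step 2: (λ.0) (λ.(λ.1) (λ.(λ.0) (λ.0))) (λ.λ.λ.λ.λ.0)
  step 3: (λ.(λ.1) (λ.(λ.0) (λ.0))) (λ.λ.λ.λ.λ.0)
  step 4: (λ.λ.λ.λ.λ.λ.0) (λ.(λ.0) (λ.0))
  step 5: λ.λ.λ.λ.λ.0

Answer: normal form = λ.λ.λ.λ.λ.0  (in 5 steps)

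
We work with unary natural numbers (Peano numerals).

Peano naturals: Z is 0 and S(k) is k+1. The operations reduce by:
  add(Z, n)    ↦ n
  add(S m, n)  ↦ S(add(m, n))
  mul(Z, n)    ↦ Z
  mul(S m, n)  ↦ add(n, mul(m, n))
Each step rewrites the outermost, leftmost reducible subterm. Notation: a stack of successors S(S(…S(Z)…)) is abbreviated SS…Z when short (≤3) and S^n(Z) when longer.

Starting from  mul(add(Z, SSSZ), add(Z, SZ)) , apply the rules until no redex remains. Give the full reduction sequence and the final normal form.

  start: mul(add(Z, SSSZ), add(Z, SZ))
  →1  mul(SSSZ, add(Z, SZ))
  →2  add(add(Z, SZ), mul(SSZ, add(Z, SZ)))
  →3  add(SZ, mul(SSZ, add(Z, SZ)))
  →4  S(add(Z, mul(SSZ, add(Z, SZ))))
  →5  S(mul(SSZ, add(Z, SZ)))
  →6  S(add(add(Z, SZ), mul(SZ, add(Z, SZ))))
  →7  S(add(SZ, mul(SZ, add(Z, SZ))))
  →8  S(S(add(Z, mul(SZ, add(Z, SZ)))))
  →9  S(S(mul(SZ, add(Z, SZ))))
  →10  S(S(add(add(Z, SZ), mul(Z, add(Z, SZ)))))
  →11  S(S(add(SZ, mul(Z, add(Z, SZ)))))
  →12  S(S(S(add(Z, mul(Z, add(Z, SZ))))))
  →13  S(S(S(mul(Z, add(Z, SZ)))))
  →14  SSSZ

Answer: normal form = SSSZ  (in 14 steps)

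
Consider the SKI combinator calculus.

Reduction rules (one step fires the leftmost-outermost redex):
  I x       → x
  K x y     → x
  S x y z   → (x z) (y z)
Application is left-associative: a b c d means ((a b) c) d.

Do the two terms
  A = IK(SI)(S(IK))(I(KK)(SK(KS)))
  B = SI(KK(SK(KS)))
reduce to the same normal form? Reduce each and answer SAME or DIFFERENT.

Answer: SAME — A ⇓ SIK, B ⇓ SIK

Reduction:
Term A:
  start: IK(SI)(S(IK))(I(KK)(SK(KS)))
  step 1: K(SI)(S(IK))(I(KK)(SK(KS)))
  step 2: SI(I(KK)(SK(KS)))
  step 3: SI(KK(SK(KS)))
  step 4: SIK

Term B:
  start: SI(KK(SK(KS)))
  step 1: SIK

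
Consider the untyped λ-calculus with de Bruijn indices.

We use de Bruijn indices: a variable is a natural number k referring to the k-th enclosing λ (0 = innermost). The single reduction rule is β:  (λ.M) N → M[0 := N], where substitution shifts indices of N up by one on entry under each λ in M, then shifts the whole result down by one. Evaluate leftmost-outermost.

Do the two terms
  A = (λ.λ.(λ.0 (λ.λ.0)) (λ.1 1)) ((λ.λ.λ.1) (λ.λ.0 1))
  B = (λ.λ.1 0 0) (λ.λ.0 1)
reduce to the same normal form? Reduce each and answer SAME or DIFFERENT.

Term A:
  start: (λ.λ.(λ.0 (λ.λ.0)) (λ.1 1)) ((λ.λ.λ.1) (λ.λ.0 1))
  step 1: λ.(λ.0 (λ.λ.0)) (λ.1 1)
  step 2: λ.(λ.1 1) (λ.λ.0)
  step 3: λ.0 0

Term B:
  start: (λ.λ.1 0 0) (λ.λ.0 1)
  step 1: λ.(λ.λ.0 1) 0 0
  step 2: λ.(λ.0 1) 0
  step 3: λ.0 0

Answer: SAME — A ⇓ λ.0 0, B ⇓ λ.0 0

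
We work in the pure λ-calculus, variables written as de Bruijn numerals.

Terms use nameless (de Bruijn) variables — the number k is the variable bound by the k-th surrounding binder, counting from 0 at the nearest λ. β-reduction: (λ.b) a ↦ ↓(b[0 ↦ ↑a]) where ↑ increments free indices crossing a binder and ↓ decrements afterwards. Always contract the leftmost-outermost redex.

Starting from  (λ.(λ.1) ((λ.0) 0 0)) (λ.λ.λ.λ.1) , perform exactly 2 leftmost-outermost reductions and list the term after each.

  start: (λ.(λ.1) ((λ.0) 0 0)) (λ.λ.λ.λ.1)
  step 1: (λ.λ.λ.λ.λ.1) ((λ.0) (λ.λ.λ.λ.1) (λ.λ.λ.λ.1))
  step 2: λ.λ.λ.λ.1

Answer: after 2 steps: λ.λ.λ.λ.1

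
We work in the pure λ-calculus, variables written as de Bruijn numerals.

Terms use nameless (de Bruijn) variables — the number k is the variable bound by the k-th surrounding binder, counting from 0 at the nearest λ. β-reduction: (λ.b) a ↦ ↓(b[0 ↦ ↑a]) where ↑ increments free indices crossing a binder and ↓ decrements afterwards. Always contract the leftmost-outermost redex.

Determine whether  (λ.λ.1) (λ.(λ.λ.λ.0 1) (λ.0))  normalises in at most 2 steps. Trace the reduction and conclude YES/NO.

Answer: YES — reaches normal form λ.λ.λ.λ.0 1 in 2 ≤ 2 steps

Working:
  start: (λ.λ.1) (λ.(λ.λ.λ.0 1) (λ.0))
  →1  λ.λ.(λ.λ.λ.0 1) (λ.0)
  →2  λ.λ.λ.λ.0 1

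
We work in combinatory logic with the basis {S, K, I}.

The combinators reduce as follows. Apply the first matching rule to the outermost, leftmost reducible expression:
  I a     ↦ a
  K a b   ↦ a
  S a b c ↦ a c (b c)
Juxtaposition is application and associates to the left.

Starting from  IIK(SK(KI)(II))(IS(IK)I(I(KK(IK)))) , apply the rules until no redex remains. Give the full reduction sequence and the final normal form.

Answer: normal form = I  (in 6 steps)

Derivation:
  start: IIK(SK(KI)(II))(IS(IK)I(I(KK(IK))))
  [1] IK(SK(KI)(II))(IS(IK)I(I(KK(IK))))
  [2] K(SK(KI)(II))(IS(IK)I(I(KK(IK))))
  [3] SK(KI)(II)
  [4] K(II)(KI(II))
  [5] II
  [6] I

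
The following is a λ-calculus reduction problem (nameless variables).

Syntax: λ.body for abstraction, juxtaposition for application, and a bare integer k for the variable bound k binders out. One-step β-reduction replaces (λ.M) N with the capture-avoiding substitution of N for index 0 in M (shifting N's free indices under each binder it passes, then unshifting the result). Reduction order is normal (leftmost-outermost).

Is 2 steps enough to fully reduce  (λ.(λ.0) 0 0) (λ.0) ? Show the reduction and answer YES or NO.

Answer: NO — after 2 steps the term is (λ.0) (λ.0), not yet normal

Working:
  start: (λ.(λ.0) 0 0) (λ.0)
  step 1: (λ.0) (λ.0) (λ.0)
  step 2: (λ.0) (λ.0)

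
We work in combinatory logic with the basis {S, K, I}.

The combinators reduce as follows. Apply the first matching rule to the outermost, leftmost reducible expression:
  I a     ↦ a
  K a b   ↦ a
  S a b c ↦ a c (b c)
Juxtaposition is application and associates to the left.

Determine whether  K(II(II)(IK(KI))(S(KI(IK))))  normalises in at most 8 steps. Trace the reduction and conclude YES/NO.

  start: K(II(II)(IK(KI))(S(KI(IK))))
  →1  K(I(II)(IK(KI))(S(KI(IK))))
  →2  K(II(IK(KI))(S(KI(IK))))
  →3  K(I(IK(KI))(S(KI(IK))))
  →4  K(IK(KI)(S(KI(IK))))
  →5  K(K(KI)(S(KI(IK))))
  →6  K(KI)

Answer: YES — reaches normal form K(KI) in 6 ≤ 8 steps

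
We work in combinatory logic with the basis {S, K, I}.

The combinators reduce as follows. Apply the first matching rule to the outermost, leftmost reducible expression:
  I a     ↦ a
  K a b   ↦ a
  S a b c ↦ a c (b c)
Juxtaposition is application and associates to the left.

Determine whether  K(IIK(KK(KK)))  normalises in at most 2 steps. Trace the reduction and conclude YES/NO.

Answer: NO — after 2 steps the term is K(K(KK(KK))), not yet normal

Reduction:
  start: K(IIK(KK(KK)))
  step 1: K(IK(KK(KK)))
  step 2: K(K(KK(KK)))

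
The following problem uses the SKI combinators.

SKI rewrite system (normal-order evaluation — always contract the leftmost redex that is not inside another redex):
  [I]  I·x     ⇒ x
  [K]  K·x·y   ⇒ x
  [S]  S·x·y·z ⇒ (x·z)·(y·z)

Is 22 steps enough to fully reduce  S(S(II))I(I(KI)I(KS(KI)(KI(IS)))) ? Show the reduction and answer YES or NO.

Answer: YES — reaches normal form SI(SI(SI)) in 21 ≤ 22 steps

Reduction:
  start: S(S(II))I(I(KI)I(KS(KI)(KI(IS))))
  step 1: S(II)(I(KI)I(KS(KI)(KI(IS))))(I(I(KI)I(KS(KI)(KI(IS)))))
  step 2: II(I(I(KI)I(KS(KI)(KI(IS)))))(I(KI)I(KS(KI)(KI(IS)))(I(I(KI)I(KS(KI)(KI(IS))))))
  step 3: I(I(I(KI)I(KS(KI)(KI(IS)))))(I(KI)I(KS(KI)(KI(IS)))(I(I(KI)I(KS(KI)(KI(IS))))))
  step 4: I(I(KI)I(KS(KI)(KI(IS))))(I(KI)I(KS(KI)(KI(IS)))(I(I(KI)I(KS(KI)(KI(IS))))))
  step 5: I(KI)I(KS(KI)(KI(IS)))(I(KI)I(KS(KI)(KI(IS)))(I(I(KI)I(KS(KI)(KI(IS))))))
  step 6: KII(KS(KI)(KI(IS)))(I(KI)I(KS(KI)(KI(IS)))(I(I(KI)I(KS(KI)(KI(IS))))))
  step 7: I(KS(KI)(KI(IS)))(I(KI)I(KS(KI)(KI(IS)))(I(I(KI)I(KS(KI)(KI(IS))))))
  step 8: KS(KI)(KI(IS))(I(KI)I(KS(KI)(KI(IS)))(I(I(KI)I(KS(KI)(KI(IS))))))
  step 9: S(KI(IS))(I(KI)I(KS(KI)(KI(IS)))(I(I(KI)I(KS(KI)(KI(IS))))))
  step 10: SI(I(KI)I(KS(KI)(KI(IS)))(I(I(KI)I(KS(KI)(KI(IS))))))
  step 11: SI(KII(KS(KI)(KI(IS)))(I(I(KI)I(KS(KI)(KI(IS))))))
  step 12: SI(I(KS(KI)(KI(IS)))(I(I(KI)I(KS(KI)(KI(IS))))))
  step 13: SI(KS(KI)(KI(IS))(I(I(KI)I(KS(KI)(KI(IS))))))
  step 14: SI(S(KI(IS))(I(I(KI)I(KS(KI)(KI(IS))))))
  step 15: SI(SI(I(I(KI)I(KS(KI)(KI(IS))))))
  step 16: SI(SI(I(KI)I(KS(KI)(KI(IS)))))
  step 17: SI(SI(KII(KS(KI)(KI(IS)))))
  step 18: SI(SI(I(KS(KI)(KI(IS)))))
  step 19: SI(SI(KS(KI)(KI(IS))))
  step 20: SI(SI(S(KI(IS))))
  step 21: SI(SI(SI))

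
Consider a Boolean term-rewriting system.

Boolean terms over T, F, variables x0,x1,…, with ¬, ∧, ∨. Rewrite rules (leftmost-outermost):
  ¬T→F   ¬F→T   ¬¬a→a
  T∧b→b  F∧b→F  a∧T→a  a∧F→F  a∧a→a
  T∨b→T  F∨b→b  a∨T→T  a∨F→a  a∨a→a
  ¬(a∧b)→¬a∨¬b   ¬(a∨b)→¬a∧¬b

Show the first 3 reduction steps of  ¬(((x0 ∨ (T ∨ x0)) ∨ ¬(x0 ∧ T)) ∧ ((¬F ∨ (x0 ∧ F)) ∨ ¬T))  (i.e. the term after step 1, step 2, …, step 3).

  start: ¬(((x0 ∨ (T ∨ x0)) ∨ ¬(x0 ∧ T)) ∧ ((¬F ∨ (x0 ∧ F)) ∨ ¬T))
  step 1: ¬((x0 ∨ (T ∨ x0)) ∨ ¬(x0 ∧ T)) ∨ ¬((¬F ∨ (x0 ∧ F)) ∨ ¬T)
  step 2: (¬(x0 ∨ (T ∨ x0)) ∧ ¬¬(x0 ∧ T)) ∨ ¬((¬F ∨ (x0 ∧ F)) ∨ ¬T)
  step 3: ((¬x0 ∧ ¬(T ∨ x0)) ∧ ¬¬(x0 ∧ T)) ∨ ¬((¬F ∨ (x0 ∧ F)) ∨ ¬T)

Answer: after 3 steps: ((¬x0 ∧ ¬(T ∨ x0)) ∧ ¬¬(x0 ∧ T)) ∨ ¬((¬F ∨ (x0 ∧ F)) ∨ ¬T)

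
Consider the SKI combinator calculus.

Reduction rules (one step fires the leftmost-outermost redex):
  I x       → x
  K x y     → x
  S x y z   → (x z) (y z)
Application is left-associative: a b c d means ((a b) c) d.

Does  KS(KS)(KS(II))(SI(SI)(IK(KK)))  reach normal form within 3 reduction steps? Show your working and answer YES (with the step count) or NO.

Answer: NO — after 3 steps the term is SS(I(IK(KK))(SI(IK(KK)))), not yet normal

Reduction:
  start: KS(KS)(KS(II))(SI(SI)(IK(KK)))
  →1  S(KS(II))(SI(SI)(IK(KK)))
  →2  SS(SI(SI)(IK(KK)))
  →3  SS(I(IK(KK))(SI(IK(KK))))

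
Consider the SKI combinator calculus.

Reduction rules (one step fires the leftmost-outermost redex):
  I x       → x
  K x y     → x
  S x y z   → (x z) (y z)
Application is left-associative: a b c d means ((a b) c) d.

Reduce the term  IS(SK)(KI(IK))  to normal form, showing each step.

  start: IS(SK)(KI(IK))
  →1  S(SK)(KI(IK))
  →2  S(SK)I

Answer: normal form = S(SK)I  (in 2 steps)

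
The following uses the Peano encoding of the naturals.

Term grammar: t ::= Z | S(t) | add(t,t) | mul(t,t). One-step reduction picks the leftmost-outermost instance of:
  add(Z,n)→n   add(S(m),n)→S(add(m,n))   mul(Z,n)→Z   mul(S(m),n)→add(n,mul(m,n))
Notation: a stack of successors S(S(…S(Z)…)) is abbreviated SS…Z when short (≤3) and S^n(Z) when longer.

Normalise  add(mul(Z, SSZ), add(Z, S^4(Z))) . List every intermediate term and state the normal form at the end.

  start: add(mul(Z, SSZ), add(Z, S^4(Z)))
  [1] add(Z, add(Z, S^4(Z)))
  [2] add(Z, S^4(Z))
  [3] S^4(Z)

Answer: normal form = S^4(Z)  (in 3 steps)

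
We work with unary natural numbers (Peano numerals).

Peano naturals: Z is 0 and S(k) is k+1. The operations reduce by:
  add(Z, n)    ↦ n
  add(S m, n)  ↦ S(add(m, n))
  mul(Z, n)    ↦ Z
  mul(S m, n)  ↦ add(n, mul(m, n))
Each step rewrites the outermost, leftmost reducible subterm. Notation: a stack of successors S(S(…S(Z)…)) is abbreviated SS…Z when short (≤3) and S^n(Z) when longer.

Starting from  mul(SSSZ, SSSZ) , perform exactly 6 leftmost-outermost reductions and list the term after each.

  start: mul(SSSZ, SSSZ)
  step 1: add(SSSZ, mul(SSZ, SSSZ))
  step 2: S(add(SSZ, mul(SSZ, SSSZ)))
  step 3: S(S(add(SZ, mul(SSZ, SSSZ))))
  step 4: S(S(S(add(Z, mul(SSZ, SSSZ)))))
  step 5: S(S(S(mul(SSZ, SSSZ))))
  step 6: S(S(S(add(SSSZ, mul(SZ, SSSZ)))))

Answer: after 6 steps: S(S(S(add(SSSZ, mul(SZ, SSSZ)))))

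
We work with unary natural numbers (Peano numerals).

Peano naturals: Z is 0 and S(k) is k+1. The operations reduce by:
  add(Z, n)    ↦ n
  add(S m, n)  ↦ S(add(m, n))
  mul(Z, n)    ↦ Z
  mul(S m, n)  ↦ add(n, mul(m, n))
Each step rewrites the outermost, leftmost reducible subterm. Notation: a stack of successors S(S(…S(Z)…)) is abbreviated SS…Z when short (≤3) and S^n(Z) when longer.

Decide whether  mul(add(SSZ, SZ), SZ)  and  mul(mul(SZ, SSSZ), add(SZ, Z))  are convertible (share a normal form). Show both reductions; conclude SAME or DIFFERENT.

Answer: SAME — A ⇓ SSSZ, B ⇓ SSSZ

Reduction:
Term A:
  start: mul(add(SSZ, SZ), SZ)
  step 1: mul(S(add(SZ, SZ)), SZ)
  step 2: add(SZ, mul(add(SZ, SZ), SZ))
  step 3: S(add(Z, mul(add(SZ, SZ), SZ)))
  step 4: S(mul(add(SZ, SZ), SZ))
  step 5: S(mul(S(add(Z, SZ)), SZ))
  step 6: S(add(SZ, mul(add(Z, SZ), SZ)))
  step 7: S(S(add(Z, mul(add(Z, SZ), SZ))))
  step 8: S(S(mul(add(Z, SZ), SZ)))
  step 9: S(S(mul(SZ, SZ)))
  step 10: S(S(add(SZ, mul(Z, SZ))))
  step 11: S(S(S(add(Z, mul(Z, SZ)))))
  step 12: S(S(S(mul(Z, SZ))))
  step 13: SSSZ

Term B:
  start: mul(mul(SZ, SSSZ), add(SZ, Z))
  step 1: mul(add(SSSZ, mul(Z, SSSZ)), add(SZ, Z))
  step 2: mul(S(add(SSZ, mul(Z, SSSZ))), add(SZ, Z))
  step 3: add(add(SZ, Z), mul(add(SSZ, mul(Z, SSSZ)), add(SZ, Z)))
  step 4: add(S(add(Z, Z)), mul(add(SSZ, mul(Z, SSSZ)), add(SZ, Z)))
  step 5: S(add(add(Z, Z), mul(add(SSZ, mul(Z, SSSZ)), add(SZ, Z))))
  step 6: S(add(Z, mul(add(SSZ, mul(Z, SSSZ)), add(SZ, Z))))
  step 7: S(mul(add(SSZ, mul(Z, SSSZ)), add(SZ, Z)))
  step 8: S(mul(S(add(SZ, mul(Z, SSSZ))), add(SZ, Z)))
  step 9: S(add(add(SZ, Z), mul(add(SZ, mul(Z, SSSZ)), add(SZ, Z))))
  step 10: S(add(S(add(Z, Z)), mul(add(SZ, mul(Z, SSSZ)), add(SZ, Z))))
  step 11: S(S(add(add(Z, Z), mul(add(SZ, mul(Z, SSSZ)), add(SZ, Z)))))
  step 12: S(S(add(Z, mul(add(SZ, mul(Z, SSSZ)), add(SZ, Z)))))
  step 13: S(S(mul(add(SZ, mul(Z, SSSZ)), add(SZ, Z))))
  step 14: S(S(mul(S(add(Z, mul(Z, SSSZ))), add(SZ, Z))))
  step 15: S(S(add(add(SZ, Z), mul(add(Z, mul(Z, SSSZ)), add(SZ, Z)))))
  step 16: S(S(add(S(add(Z, Z)), mul(add(Z, mul(Z, SSSZ)), add(SZ, Z)))))
  step 17: S(S(S(add(add(Z, Z), mul(add(Z, mul(Z, SSSZ)), add(SZ, Z))))))
  step 18: S(S(S(add(Z, mul(add(Z, mul(Z, SSSZ)), add(SZ, Z))))))
  step 19: S(S(S(mul(add(Z, mul(Z, SSSZ)), add(SZ, Z)))))
  step 20: S(S(S(mul(mul(Z, SSSZ), add(SZ, Z)))))
  step 21: S(S(S(mul(Z, add(SZ, Z)))))
  step 22: SSSZ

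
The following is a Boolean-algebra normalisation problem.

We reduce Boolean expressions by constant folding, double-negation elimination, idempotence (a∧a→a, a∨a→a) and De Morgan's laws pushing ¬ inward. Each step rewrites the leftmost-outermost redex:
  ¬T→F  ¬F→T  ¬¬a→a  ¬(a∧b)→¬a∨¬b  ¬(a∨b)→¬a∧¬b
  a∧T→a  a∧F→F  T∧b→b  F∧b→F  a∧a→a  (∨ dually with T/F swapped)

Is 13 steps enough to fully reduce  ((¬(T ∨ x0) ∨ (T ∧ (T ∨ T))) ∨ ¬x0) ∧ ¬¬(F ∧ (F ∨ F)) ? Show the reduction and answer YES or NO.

  start: ((¬(T ∨ x0) ∨ (T ∧ (T ∨ T))) ∨ ¬x0) ∧ ¬¬(F ∧ (F ∨ F))
  →1  (((¬T ∧ ¬x0) ∨ (T ∧ (T ∨ T))) ∨ ¬x0) ∧ ¬¬(F ∧ (F ∨ F))
  →2  (((F ∧ ¬x0) ∨ (T ∧ (T ∨ T))) ∨ ¬x0) ∧ ¬¬(F ∧ (F ∨ F))
  →3  ((F ∨ (T ∧ (T ∨ T))) ∨ ¬x0) ∧ ¬¬(F ∧ (F ∨ F))
  →4  ((T ∧ (T ∨ T)) ∨ ¬x0) ∧ ¬¬(F ∧ (F ∨ F))
  →5  ((T ∨ T) ∨ ¬x0) ∧ ¬¬(F ∧ (F ∨ F))
  →6  (T ∨ ¬x0) ∧ ¬¬(F ∧ (F ∨ F))
  →7  T ∧ ¬¬(F ∧ (F ∨ F))
  →8  ¬¬(F ∧ (F ∨ F))
  →9  F ∧ (F ∨ F)
  →10  F

Answer: YES — reaches normal form F in 10 ≤ 13 steps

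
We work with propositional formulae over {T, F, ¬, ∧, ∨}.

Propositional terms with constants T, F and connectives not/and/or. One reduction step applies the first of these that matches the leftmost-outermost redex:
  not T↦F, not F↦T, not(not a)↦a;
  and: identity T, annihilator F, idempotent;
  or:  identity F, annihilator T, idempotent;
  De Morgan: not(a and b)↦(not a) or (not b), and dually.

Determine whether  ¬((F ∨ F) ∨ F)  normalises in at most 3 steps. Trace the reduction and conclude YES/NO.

Answer: NO — after 3 steps the term is ¬F ∧ ¬F, not yet normal

Reduction:
  start: ¬((F ∨ F) ∨ F)
  step 1: ¬(F ∨ F) ∧ ¬F
  step 2: (¬F ∧ ¬F) ∧ ¬F
  step 3: ¬F ∧ ¬F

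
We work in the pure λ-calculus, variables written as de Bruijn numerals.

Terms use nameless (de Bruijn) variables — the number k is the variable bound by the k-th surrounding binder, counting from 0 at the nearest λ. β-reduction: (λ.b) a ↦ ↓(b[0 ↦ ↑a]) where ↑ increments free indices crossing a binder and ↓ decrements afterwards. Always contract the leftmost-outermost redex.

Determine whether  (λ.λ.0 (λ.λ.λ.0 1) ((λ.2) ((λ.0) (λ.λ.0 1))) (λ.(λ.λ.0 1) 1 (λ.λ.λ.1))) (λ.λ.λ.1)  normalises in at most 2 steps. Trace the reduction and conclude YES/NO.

  start: (λ.λ.0 (λ.λ.λ.0 1) ((λ.2) ((λ.0) (λ.λ.0 1))) (λ.(λ.λ.0 1) 1 (λ.λ.λ.1))) (λ.λ.λ.1)
  →1  λ.0 (λ.λ.λ.0 1) ((λ.λ.λ.λ.1) ((λ.0) (λ.λ.0 1))) (λ.(λ.λ.0 1) 1 (λ.λ.λ.1))
  →2  λ.0 (λ.λ.λ.0 1) (λ.λ.λ.1) (λ.(λ.λ.0 1) 1 (λ.λ.λ.1))

Answer: NO — after 2 steps the term is λ.0 (λ.λ.λ.0 1) (λ.λ.λ.1) (λ.(λ.λ.0 1) 1 (λ.λ.λ.1)), not yet normal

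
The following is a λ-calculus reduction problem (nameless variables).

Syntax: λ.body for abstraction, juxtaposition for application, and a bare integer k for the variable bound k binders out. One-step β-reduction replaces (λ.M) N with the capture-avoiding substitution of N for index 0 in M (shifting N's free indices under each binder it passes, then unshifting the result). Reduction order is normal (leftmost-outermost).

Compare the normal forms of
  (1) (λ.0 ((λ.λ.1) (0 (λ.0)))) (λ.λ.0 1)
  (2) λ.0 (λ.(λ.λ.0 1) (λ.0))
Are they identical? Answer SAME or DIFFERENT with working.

Answer: SAME — A ⇓ λ.0 (λ.λ.0 (λ.0)), B ⇓ λ.0 (λ.λ.0 (λ.0))

Derivation:
Term A:
  start: (λ.0 ((λ.λ.1) (0 (λ.0)))) (λ.λ.0 1)
  step 1: (λ.λ.0 1) ((λ.λ.1) ((λ.λ.0 1) (λ.0)))
  step 2: λ.0 ((λ.λ.1) ((λ.λ.0 1) (λ.0)))
  step 3: λ.0 (λ.(λ.λ.0 1) (λ.0))
  step 4: λ.0 (λ.λ.0 (λ.0))

Term B:
  start: λ.0 (λ.(λ.λ.0 1) (λ.0))
  step 1: λ.0 (λ.λ.0 (λ.0))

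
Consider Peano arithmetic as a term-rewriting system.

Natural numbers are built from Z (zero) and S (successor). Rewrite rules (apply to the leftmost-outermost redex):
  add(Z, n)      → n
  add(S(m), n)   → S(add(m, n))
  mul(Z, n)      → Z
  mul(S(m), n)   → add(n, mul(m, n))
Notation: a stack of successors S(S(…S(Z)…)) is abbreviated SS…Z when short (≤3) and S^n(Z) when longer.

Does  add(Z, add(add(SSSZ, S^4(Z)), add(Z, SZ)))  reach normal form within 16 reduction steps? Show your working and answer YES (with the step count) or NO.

  start: add(Z, add(add(SSSZ, S^4(Z)), add(Z, SZ)))
  [1] add(add(SSSZ, S^4(Z)), add(Z, SZ))
  [2] add(S(add(SSZ, S^4(Z))), add(Z, SZ))
  [3] S(add(add(SSZ, S^4(Z)), add(Z, SZ)))
  [4] S(add(S(add(SZ, S^4(Z))), add(Z, SZ)))
  [5] S(S(add(add(SZ, S^4(Z)), add(Z, SZ))))
  [6] S(S(add(S(add(Z, S^4(Z))), add(Z, SZ))))
  [7] S(S(S(add(add(Z, S^4(Z)), add(Z, SZ)))))
  [8] S(S(S(add(S^4(Z), add(Z, SZ)))))
  [9] S(S(S(S(add(SSSZ, add(Z, SZ))))))
  [10] S(S(S(S(S(add(SSZ, add(Z, SZ)))))))
  [11] S(S(S(S(S(S(add(SZ, add(Z, SZ))))))))
  [12] S(S(S(S(S(S(S(add(Z, add(Z, SZ)))))))))
  [13] S(S(S(S(S(S(S(add(Z, SZ))))))))
  [14] S^8(Z)

Answer: YES — reaches normal form S^8(Z) in 14 ≤ 16 steps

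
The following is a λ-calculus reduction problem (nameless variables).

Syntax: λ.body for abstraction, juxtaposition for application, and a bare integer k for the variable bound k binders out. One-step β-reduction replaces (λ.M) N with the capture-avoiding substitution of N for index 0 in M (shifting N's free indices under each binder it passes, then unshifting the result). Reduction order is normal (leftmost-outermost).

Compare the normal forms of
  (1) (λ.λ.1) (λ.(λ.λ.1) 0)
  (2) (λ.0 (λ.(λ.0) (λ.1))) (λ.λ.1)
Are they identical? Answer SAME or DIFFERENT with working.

Answer: SAME — A ⇓ λ.λ.λ.1, B ⇓ λ.λ.λ.1

Derivation:
Term A:
  start: (λ.λ.1) (λ.(λ.λ.1) 0)
  [1] λ.λ.(λ.λ.1) 0
  [2] λ.λ.λ.1

Term B:
  start: (λ.0 (λ.(λ.0) (λ.1))) (λ.λ.1)
  [1] (λ.λ.1) (λ.(λ.0) (λ.1))
  [2] λ.λ.(λ.0) (λ.1)
  [3] λ.λ.λ.1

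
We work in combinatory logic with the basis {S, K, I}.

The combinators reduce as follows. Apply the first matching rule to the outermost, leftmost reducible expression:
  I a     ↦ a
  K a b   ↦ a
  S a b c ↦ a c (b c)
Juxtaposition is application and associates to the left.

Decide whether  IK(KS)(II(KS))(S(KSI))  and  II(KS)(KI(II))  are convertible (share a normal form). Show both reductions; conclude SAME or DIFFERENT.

Term A:
  start: IK(KS)(II(KS))(S(KSI))
  [1] K(KS)(II(KS))(S(KSI))
  [2] KS(S(KSI))
  [3] S

Term B:
  start: II(KS)(KI(II))
  [1] I(KS)(KI(II))
  [2] KS(KI(II))
  [3] S

Answer: SAME — A ⇓ S, B ⇓ S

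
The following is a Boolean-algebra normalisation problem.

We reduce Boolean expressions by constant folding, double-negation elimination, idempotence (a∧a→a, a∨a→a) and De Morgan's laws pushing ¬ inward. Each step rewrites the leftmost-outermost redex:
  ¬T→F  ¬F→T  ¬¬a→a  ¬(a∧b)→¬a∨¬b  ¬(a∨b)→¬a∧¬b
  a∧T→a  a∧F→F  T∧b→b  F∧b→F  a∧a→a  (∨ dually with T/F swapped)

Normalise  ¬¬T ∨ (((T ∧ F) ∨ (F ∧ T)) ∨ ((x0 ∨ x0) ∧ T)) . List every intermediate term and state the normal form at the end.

  start: ¬¬T ∨ (((T ∧ F) ∨ (F ∧ T)) ∨ ((x0 ∨ x0) ∧ T))
  step 1: T ∨ (((T ∧ F) ∨ (F ∧ T)) ∨ ((x0 ∨ x0) ∧ T))
  step 2: T

Answer: normal form = T  (in 2 steps)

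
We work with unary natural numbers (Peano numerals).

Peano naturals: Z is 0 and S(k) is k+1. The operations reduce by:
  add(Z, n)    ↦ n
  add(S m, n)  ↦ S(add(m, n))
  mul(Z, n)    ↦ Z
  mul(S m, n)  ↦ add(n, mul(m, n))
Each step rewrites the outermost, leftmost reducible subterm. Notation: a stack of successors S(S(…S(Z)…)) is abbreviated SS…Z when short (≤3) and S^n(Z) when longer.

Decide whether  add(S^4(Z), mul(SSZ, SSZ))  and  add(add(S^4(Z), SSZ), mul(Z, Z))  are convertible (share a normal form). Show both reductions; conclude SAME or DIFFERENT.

Answer: DIFFERENT — A ⇓ S^8(Z), B ⇓ S^6(Z)

Derivation:
Term A:
  start: add(S^4(Z), mul(SSZ, SSZ))
  →1  S(add(SSSZ, mul(SSZ, SSZ)))
  →2  S(S(add(SSZ, mul(SSZ, SSZ))))
  →3  S(S(S(add(SZ, mul(SSZ, SSZ)))))
  →4  S(S(S(S(add(Z, mul(SSZ, SSZ))))))
  →5  S(S(S(S(mul(SSZ, SSZ)))))
  →6  S(S(S(S(add(SSZ, mul(SZ, SSZ))))))
  →7  S(S(S(S(S(add(SZ, mul(SZ, SSZ)))))))
  →8  S(S(S(S(S(S(add(Z, mul(SZ, SSZ))))))))
  →9  S(S(S(S(S(S(mul(SZ, SSZ)))))))
  →10  S(S(S(S(S(S(add(SSZ, mul(Z, SSZ))))))))
  →11  S(S(S(S(S(S(S(add(SZ, mul(Z, SSZ)))))))))
  →12  S(S(S(S(S(S(S(S(add(Z, mul(Z, SSZ))))))))))
  →13  S(S(S(S(S(S(S(S(mul(Z, SSZ)))))))))
  →14  S^8(Z)

Term B:
  start: add(add(S^4(Z), SSZ), mul(Z, Z))
  →1  add(S(add(SSSZ, SSZ)), mul(Z, Z))
  →2  S(add(add(SSSZ, SSZ), mul(Z, Z)))
  →3  S(add(S(add(SSZ, SSZ)), mul(Z, Z)))
  →4  S(S(add(add(SSZ, SSZ), mul(Z, Z))))
  →5  S(S(add(S(add(SZ, SSZ)), mul(Z, Z))))
  →6  S(S(S(add(add(SZ, SSZ), mul(Z, Z)))))
  →7  S(S(S(add(S(add(Z, SSZ)), mul(Z, Z)))))
  →8  S(S(S(S(add(add(Z, SSZ), mul(Z, Z))))))
  →9  S(S(S(S(add(SSZ, mul(Z, Z))))))
  →10  S(S(S(S(S(add(SZ, mul(Z, Z)))))))
  →11  S(S(S(S(S(S(add(Z, mul(Z, Z))))))))
  →12  S(S(S(S(S(S(mul(Z, Z)))))))
  →13  S^6(Z)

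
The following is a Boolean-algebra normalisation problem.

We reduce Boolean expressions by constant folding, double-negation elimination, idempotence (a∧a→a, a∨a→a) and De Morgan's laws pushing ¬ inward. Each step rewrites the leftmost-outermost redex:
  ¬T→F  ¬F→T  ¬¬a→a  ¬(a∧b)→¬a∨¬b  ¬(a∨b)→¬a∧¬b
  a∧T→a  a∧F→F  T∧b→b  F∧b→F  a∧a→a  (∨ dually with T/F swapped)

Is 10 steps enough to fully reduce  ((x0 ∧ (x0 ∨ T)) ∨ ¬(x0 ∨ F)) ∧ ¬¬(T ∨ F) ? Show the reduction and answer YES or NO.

Answer: YES — reaches normal form x0 ∨ ¬x0 in 8 ≤ 10 steps

Working:
  start: ((x0 ∧ (x0 ∨ T)) ∨ ¬(x0 ∨ F)) ∧ ¬¬(T ∨ F)
  [1] ((x0 ∧ T) ∨ ¬(x0 ∨ F)) ∧ ¬¬(T ∨ F)
  [2] (x0 ∨ ¬(x0 ∨ F)) ∧ ¬¬(T ∨ F)
  [3] (x0 ∨ (¬x0 ∧ ¬F)) ∧ ¬¬(T ∨ F)
  [4] (x0 ∨ (¬x0 ∧ T)) ∧ ¬¬(T ∨ F)
  [5] (x0 ∨ ¬x0) ∧ ¬¬(T ∨ F)
  [6] (x0 ∨ ¬x0) ∧ (T ∨ F)
  [7] (x0 ∨ ¬x0) ∧ T
  [8] x0 ∨ ¬x0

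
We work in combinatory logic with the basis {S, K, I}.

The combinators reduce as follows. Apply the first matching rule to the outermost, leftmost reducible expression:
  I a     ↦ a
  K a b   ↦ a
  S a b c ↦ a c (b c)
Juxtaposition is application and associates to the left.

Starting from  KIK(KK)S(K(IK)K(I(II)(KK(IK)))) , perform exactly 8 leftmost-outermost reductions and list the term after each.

  start: KIK(KK)S(K(IK)K(I(II)(KK(IK))))
  step 1: I(KK)S(K(IK)K(I(II)(KK(IK))))
  step 2: KKS(K(IK)K(I(II)(KK(IK))))
  step 3: K(K(IK)K(I(II)(KK(IK))))
  step 4: K(IK(I(II)(KK(IK))))
  step 5: K(K(I(II)(KK(IK))))
  step 6: K(K(II(KK(IK))))
  step 7: K(K(I(KK(IK))))
  step 8: K(K(KK(IK)))

Answer: after 8 steps: K(K(KK(IK)))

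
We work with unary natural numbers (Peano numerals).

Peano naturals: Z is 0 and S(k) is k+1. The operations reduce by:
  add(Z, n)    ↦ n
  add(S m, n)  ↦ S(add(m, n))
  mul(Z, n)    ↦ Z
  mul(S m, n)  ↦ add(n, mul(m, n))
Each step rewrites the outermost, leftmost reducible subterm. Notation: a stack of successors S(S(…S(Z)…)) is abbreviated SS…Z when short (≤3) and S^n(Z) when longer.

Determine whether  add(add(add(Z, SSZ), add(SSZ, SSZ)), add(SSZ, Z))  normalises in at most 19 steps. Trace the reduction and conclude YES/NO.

Answer: YES — reaches normal form S^8(Z) in 17 ≤ 19 steps

Working:
  start: add(add(add(Z, SSZ), add(SSZ, SSZ)), add(SSZ, Z))
  step 1: add(add(SSZ, add(SSZ, SSZ)), add(SSZ, Z))
  step 2: add(S(add(SZ, add(SSZ, SSZ))), add(SSZ, Z))
  step 3: S(add(add(SZ, add(SSZ, SSZ)), add(SSZ, Z)))
  step 4: S(add(S(add(Z, add(SSZ, SSZ))), add(SSZ, Z)))
  step 5: S(S(add(add(Z, add(SSZ, SSZ)), add(SSZ, Z))))
  step 6: S(S(add(add(SSZ, SSZ), add(SSZ, Z))))
  step 7: S(S(add(S(add(SZ, SSZ)), add(SSZ, Z))))
  step 8: S(S(S(add(add(SZ, SSZ), add(SSZ, Z)))))
  step 9: S(S(S(add(S(add(Z, SSZ)), add(SSZ, Z)))))
  step 10: S(S(S(S(add(add(Z, SSZ), add(SSZ, Z))))))
  step 11: S(S(S(S(add(SSZ, add(SSZ, Z))))))
  step 12: S(S(S(S(S(add(SZ, add(SSZ, Z)))))))
  step 13: S(S(S(S(S(S(add(Z, add(SSZ, Z))))))))
  step 14: S(S(S(S(S(S(add(SSZ, Z)))))))
  step 15: S(S(S(S(S(S(S(add(SZ, Z))))))))
  step 16: S(S(S(S(S(S(S(S(add(Z, Z)))))))))
  step 17: S^8(Z)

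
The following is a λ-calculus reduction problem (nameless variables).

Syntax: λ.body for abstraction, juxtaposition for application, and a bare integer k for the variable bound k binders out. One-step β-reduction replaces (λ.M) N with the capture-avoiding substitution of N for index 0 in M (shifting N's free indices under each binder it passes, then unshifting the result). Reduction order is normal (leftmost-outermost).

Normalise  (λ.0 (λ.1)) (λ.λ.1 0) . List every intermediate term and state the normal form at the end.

  start: (λ.0 (λ.1)) (λ.λ.1 0)
  [1] (λ.λ.1 0) (λ.λ.λ.1 0)
  [2] λ.(λ.λ.λ.1 0) 0
  [3] λ.λ.λ.1 0

Answer: normal form = λ.λ.λ.1 0  (in 3 steps)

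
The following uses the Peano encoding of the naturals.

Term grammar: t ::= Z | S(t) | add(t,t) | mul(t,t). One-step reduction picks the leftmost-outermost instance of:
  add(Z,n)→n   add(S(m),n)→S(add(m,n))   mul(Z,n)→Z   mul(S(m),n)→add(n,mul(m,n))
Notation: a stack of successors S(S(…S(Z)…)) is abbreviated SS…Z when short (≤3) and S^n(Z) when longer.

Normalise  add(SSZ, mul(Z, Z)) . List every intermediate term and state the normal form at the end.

  start: add(SSZ, mul(Z, Z))
  →1  S(add(SZ, mul(Z, Z)))
  →2  S(S(add(Z, mul(Z, Z))))
  →3  S(S(mul(Z, Z)))
  →4  SSZ

Answer: normal form = SSZ  (in 4 steps)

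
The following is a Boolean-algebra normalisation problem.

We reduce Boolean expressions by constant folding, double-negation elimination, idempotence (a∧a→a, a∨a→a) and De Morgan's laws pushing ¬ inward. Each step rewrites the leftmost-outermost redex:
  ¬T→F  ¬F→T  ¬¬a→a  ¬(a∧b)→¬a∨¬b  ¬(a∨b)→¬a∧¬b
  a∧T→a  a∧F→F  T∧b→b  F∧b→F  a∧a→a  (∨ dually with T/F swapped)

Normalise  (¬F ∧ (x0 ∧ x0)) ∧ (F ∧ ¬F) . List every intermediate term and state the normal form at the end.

Answer: normal form = F  (in 5 steps)

Working:
  start: (¬F ∧ (x0 ∧ x0)) ∧ (F ∧ ¬F)
  →1  (T ∧ (x0 ∧ x0)) ∧ (F ∧ ¬F)
  →2  (x0 ∧ x0) ∧ (F ∧ ¬F)
  →3  x0 ∧ (F ∧ ¬F)
  →4  x0 ∧ F
  →5  F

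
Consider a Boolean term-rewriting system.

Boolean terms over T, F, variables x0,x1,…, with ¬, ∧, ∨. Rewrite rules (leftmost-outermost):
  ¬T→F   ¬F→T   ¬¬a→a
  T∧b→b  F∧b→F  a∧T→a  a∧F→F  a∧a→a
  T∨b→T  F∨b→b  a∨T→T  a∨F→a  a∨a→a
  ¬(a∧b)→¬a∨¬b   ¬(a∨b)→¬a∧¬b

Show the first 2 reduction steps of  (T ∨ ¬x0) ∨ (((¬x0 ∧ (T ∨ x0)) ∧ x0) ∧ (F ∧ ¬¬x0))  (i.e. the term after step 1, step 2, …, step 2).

  start: (T ∨ ¬x0) ∨ (((¬x0 ∧ (T ∨ x0)) ∧ x0) ∧ (F ∧ ¬¬x0))
  step 1: T ∨ (((¬x0 ∧ (T ∨ x0)) ∧ x0) ∧ (F ∧ ¬¬x0))
  step 2: T

Answer: after 2 steps: T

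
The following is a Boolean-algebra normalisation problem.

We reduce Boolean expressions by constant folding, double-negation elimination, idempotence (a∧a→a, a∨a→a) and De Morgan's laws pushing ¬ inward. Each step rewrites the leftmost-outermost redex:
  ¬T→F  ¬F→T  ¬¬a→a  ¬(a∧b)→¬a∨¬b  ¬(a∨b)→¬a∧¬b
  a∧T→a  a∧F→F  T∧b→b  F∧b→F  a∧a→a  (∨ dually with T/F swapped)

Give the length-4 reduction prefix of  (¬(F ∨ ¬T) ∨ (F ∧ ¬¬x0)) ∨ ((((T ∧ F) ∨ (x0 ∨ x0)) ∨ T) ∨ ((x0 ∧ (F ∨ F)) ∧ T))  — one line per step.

Answer: after 4 steps: (T ∨ (F ∧ ¬¬x0)) ∨ ((((T ∧ F) ∨ (x0 ∨ x0)) ∨ T) ∨ ((x0 ∧ (F ∨ F)) ∧ T))

Working:
  start: (¬(F ∨ ¬T) ∨ (F ∧ ¬¬x0)) ∨ ((((T ∧ F) ∨ (x0 ∨ x0)) ∨ T) ∨ ((x0 ∧ (F ∨ F)) ∧ T))
  [1] ((¬F ∧ ¬¬T) ∨ (F ∧ ¬¬x0)) ∨ ((((T ∧ F) ∨ (x0 ∨ x0)) ∨ T) ∨ ((x0 ∧ (F ∨ F)) ∧ T))
  [2] ((T ∧ ¬¬T) ∨ (F ∧ ¬¬x0)) ∨ ((((T ∧ F) ∨ (x0 ∨ x0)) ∨ T) ∨ ((x0 ∧ (F ∨ F)) ∧ T))
  [3] (¬¬T ∨ (F ∧ ¬¬x0)) ∨ ((((T ∧ F) ∨ (x0 ∨ x0)) ∨ T) ∨ ((x0 ∧ (F ∨ F)) ∧ T))
  [4] (T ∨ (F ∧ ¬¬x0)) ∨ ((((T ∧ F) ∨ (x0 ∨ x0)) ∨ T) ∨ ((x0 ∧ (F ∨ F)) ∧ T))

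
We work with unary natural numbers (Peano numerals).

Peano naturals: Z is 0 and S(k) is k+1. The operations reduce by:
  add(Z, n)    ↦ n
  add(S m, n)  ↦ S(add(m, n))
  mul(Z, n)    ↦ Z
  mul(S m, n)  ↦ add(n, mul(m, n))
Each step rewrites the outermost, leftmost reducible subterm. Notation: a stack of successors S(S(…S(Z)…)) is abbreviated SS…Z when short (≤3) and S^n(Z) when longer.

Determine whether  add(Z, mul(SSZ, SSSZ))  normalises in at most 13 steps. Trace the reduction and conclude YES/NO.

  start: add(Z, mul(SSZ, SSSZ))
  →1  mul(SSZ, SSSZ)
  →2  add(SSSZ, mul(SZ, SSSZ))
  →3  S(add(SSZ, mul(SZ, SSSZ)))
  →4  S(S(add(SZ, mul(SZ, SSSZ))))
  →5  S(S(S(add(Z, mul(SZ, SSSZ)))))
  →6  S(S(S(mul(SZ, SSSZ))))
  →7  S(S(S(add(SSSZ, mul(Z, SSSZ)))))
  →8  S(S(S(S(add(SSZ, mul(Z, SSSZ))))))
  →9  S(S(S(S(S(add(SZ, mul(Z, SSSZ)))))))
  →10  S(S(S(S(S(S(add(Z, mul(Z, SSSZ))))))))
  →11  S(S(S(S(S(S(mul(Z, SSSZ)))))))
  →12  S^6(Z)

Answer: YES — reaches normal form S^6(Z) in 12 ≤ 13 steps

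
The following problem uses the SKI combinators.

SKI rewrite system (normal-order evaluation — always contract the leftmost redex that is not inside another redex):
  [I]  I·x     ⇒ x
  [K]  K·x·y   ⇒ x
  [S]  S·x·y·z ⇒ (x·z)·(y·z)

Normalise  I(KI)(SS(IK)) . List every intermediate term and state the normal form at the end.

  start: I(KI)(SS(IK))
  [1] KI(SS(IK))
  [2] I

Answer: normal form = I  (in 2 steps)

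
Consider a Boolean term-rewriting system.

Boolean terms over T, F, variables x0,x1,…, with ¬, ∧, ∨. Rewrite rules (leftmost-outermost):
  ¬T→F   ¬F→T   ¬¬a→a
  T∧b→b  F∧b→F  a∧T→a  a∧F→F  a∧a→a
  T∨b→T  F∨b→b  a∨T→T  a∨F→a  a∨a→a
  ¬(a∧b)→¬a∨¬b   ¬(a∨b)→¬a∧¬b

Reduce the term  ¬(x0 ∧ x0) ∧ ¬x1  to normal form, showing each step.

Answer: normal form = ¬x0 ∧ ¬x1  (in 2 steps)

Working:
  start: ¬(x0 ∧ x0) ∧ ¬x1
  [1] (¬x0 ∨ ¬x0) ∧ ¬x1
  [2] ¬x0 ∧ ¬x1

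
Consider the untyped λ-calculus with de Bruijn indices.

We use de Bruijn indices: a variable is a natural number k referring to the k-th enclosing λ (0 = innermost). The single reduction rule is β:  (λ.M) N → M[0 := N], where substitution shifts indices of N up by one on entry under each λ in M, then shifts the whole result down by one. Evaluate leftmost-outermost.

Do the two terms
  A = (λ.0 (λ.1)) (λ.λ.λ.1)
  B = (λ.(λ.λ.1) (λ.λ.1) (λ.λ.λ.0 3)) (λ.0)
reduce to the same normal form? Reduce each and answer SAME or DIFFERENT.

Term A:
  start: (λ.0 (λ.1)) (λ.λ.λ.1)
  step 1: (λ.λ.λ.1) (λ.λ.λ.λ.1)
  step 2: λ.λ.1

Term B:
  start: (λ.(λ.λ.1) (λ.λ.1) (λ.λ.λ.0 3)) (λ.0)
  step 1: (λ.λ.1) (λ.λ.1) (λ.λ.λ.0 (λ.0))
  step 2: (λ.λ.λ.1) (λ.λ.λ.0 (λ.0))
  step 3: λ.λ.1

Answer: SAME — A ⇓ λ.λ.1, B ⇓ λ.λ.1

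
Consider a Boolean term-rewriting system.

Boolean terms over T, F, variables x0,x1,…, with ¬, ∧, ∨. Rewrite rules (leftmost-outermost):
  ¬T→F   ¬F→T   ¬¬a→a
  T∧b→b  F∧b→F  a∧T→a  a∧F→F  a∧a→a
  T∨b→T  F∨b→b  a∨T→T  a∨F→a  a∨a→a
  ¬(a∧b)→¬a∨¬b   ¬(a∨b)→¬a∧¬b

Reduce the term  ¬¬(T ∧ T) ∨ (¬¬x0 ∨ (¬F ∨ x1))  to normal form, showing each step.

  start: ¬¬(T ∧ T) ∨ (¬¬x0 ∨ (¬F ∨ x1))
  [1] (T ∧ T) ∨ (¬¬x0 ∨ (¬F ∨ x1))
  [2] T ∨ (¬¬x0 ∨ (¬F ∨ x1))
  [3] T

Answer: normal form = T  (in 3 steps)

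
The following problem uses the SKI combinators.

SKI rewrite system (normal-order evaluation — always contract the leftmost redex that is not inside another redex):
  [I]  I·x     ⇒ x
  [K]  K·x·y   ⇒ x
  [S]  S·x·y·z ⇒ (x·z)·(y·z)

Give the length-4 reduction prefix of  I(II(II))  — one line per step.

Answer: after 4 steps: I

Working:
  start: I(II(II))
  step 1: II(II)
  step 2: I(II)
  step 3: II
  step 4: I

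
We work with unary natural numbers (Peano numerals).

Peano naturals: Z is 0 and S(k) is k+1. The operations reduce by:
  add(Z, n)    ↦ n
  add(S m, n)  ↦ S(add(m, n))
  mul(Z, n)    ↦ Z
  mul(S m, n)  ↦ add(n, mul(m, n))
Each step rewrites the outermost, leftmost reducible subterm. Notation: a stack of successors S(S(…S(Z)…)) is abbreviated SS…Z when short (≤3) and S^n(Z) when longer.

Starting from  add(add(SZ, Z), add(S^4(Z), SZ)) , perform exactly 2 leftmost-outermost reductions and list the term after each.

Answer: after 2 steps: S(add(add(Z, Z), add(S^4(Z), SZ)))

Working:
  start: add(add(SZ, Z), add(S^4(Z), SZ))
  →1  add(S(add(Z, Z)), add(S^4(Z), SZ))
  →2  S(add(add(Z, Z), add(S^4(Z), SZ)))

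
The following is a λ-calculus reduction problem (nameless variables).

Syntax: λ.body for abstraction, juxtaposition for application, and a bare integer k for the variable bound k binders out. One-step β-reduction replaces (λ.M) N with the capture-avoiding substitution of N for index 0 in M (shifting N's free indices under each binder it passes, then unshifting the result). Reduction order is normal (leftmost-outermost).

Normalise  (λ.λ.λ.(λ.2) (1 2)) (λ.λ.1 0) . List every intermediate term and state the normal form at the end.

  start: (λ.λ.λ.(λ.2) (1 2)) (λ.λ.1 0)
  →1  λ.λ.(λ.2) (1 (λ.λ.1 0))
  →2  λ.λ.1

Answer: normal form = λ.λ.1  (in 2 steps)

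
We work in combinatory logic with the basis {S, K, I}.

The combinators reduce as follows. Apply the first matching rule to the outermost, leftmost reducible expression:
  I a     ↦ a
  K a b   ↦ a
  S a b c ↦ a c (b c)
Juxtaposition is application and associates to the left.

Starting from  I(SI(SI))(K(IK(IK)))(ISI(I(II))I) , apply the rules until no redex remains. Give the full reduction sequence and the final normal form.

Answer: normal form = K  (in 7 steps)

Working:
  start: I(SI(SI))(K(IK(IK)))(ISI(I(II))I)
  step 1: SI(SI)(K(IK(IK)))(ISI(I(II))I)
  step 2: I(K(IK(IK)))(SI(K(IK(IK))))(ISI(I(II))I)
  step 3: K(IK(IK))(SI(K(IK(IK))))(ISI(I(II))I)
  step 4: IK(IK)(ISI(I(II))I)
  step 5: K(IK)(ISI(I(II))I)
  step 6: IK
  step 7: K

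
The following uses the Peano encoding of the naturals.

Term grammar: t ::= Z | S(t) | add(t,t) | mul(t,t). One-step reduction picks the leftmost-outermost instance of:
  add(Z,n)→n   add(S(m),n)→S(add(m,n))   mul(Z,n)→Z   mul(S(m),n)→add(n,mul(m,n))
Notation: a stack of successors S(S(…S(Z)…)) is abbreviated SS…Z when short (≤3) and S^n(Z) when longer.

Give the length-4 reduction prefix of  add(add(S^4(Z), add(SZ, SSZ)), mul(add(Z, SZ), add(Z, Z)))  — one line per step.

  start: add(add(S^4(Z), add(SZ, SSZ)), mul(add(Z, SZ), add(Z, Z)))
  step 1: add(S(add(SSSZ, add(SZ, SSZ))), mul(add(Z, SZ), add(Z, Z)))
  step 2: S(add(add(SSSZ, add(SZ, SSZ)), mul(add(Z, SZ), add(Z, Z))))
  step 3: S(add(S(add(SSZ, add(SZ, SSZ))), mul(add(Z, SZ), add(Z, Z))))
  step 4: S(S(add(add(SSZ, add(SZ, SSZ)), mul(add(Z, SZ), add(Z, Z)))))

Answer: after 4 steps: S(S(add(add(SSZ, add(SZ, SSZ)), mul(add(Z, SZ), add(Z, Z)))))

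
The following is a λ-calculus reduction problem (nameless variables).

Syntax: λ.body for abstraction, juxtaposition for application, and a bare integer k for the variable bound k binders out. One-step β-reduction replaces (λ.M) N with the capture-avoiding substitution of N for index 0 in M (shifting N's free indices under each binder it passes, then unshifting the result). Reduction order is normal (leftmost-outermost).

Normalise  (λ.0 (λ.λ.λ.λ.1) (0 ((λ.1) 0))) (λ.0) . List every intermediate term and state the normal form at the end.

  start: (λ.0 (λ.λ.λ.λ.1) (0 ((λ.1) 0))) (λ.0)
  step 1: (λ.0) (λ.λ.λ.λ.1) ((λ.0) ((λ.λ.0) (λ.0)))
  step 2: (λ.λ.λ.λ.1) ((λ.0) ((λ.λ.0) (λ.0)))
  step 3: λ.λ.λ.1

Answer: normal form = λ.λ.λ.1  (in 3 steps)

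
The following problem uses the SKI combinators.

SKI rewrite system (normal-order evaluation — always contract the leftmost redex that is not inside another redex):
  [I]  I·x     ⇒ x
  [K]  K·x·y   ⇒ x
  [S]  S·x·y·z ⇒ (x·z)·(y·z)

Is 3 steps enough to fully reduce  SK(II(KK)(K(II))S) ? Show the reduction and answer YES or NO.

Answer: YES — reaches normal form SK(KS) in 3 ≤ 3 steps

Working:
  start: SK(II(KK)(K(II))S)
  step 1: SK(I(KK)(K(II))S)
  step 2: SK(KK(K(II))S)
  step 3: SK(KS)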